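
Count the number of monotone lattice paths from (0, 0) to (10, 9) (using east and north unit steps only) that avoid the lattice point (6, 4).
Number of paths = 65918

Total paths from (0, 0) to (10, 9): C(19, 10) = 92378. Paths through (6, 4): (paths (0, 0) → (6, 4)) × (paths (6, 4) → (10, 9)) = C(10, 6) · C(9, 4) = 210 · 126 = 26460. Avoidance count = 92378 − 26460 = 65918.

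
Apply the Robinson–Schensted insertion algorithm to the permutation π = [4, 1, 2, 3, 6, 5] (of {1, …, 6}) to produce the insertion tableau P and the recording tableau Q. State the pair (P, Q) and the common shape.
P = [1, 2, 3, 5] / [4, 6];  Q = [1, 3, 4, 5] / [2, 6];  common shape = (4, 2)

Row-insert the values π_1, π_2, … into P one at a time, bumping the leftmost entry strictly greater than the inserted value down to the next row. The recording tableau Q records, in position (i, j), the step at which that cell was added to P.
  Insert 4 (step 1): P = [4];  Q = [1]
  Insert 1 (step 2): P = [1] / [4];  Q = [1] / [2]
  Insert 2 (step 3): P = [1, 2] / [4];  Q = [1, 3] / [2]
  Insert 3 (step 4): P = [1, 2, 3] / [4];  Q = [1, 3, 4] / [2]
  Insert 6 (step 5): P = [1, 2, 3, 6] / [4];  Q = [1, 3, 4, 5] / [2]
  Insert 5 (step 6): P = [1, 2, 3, 5] / [4, 6];  Q = [1, 3, 4, 5] / [2, 6]
Final shape: (4, 2).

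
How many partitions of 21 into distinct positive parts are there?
q(21) = 76

A partition into distinct parts is a strictly decreasing sequence summing to n. The recurrence d(n, m) = d(n, m−1) + d(n−m, m−1) (use part m at most once) with q(n) = d(n, n) gives q(21) = 76. (Euler's theorem: # distinct-part partitions = # odd-part partitions.)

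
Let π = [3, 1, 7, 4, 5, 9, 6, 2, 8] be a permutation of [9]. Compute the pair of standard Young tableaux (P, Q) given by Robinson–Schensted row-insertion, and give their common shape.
P = [1, 2, 5, 6, 8] / [3, 4, 9] / [7];  Q = [1, 3, 5, 6, 9] / [2, 4, 7] / [8];  common shape = (5, 3, 1)

Row-insert the values π_1, π_2, … into P one at a time, bumping the leftmost entry strictly greater than the inserted value down to the next row. The recording tableau Q records, in position (i, j), the step at which that cell was added to P.
  Insert 3 (step 1): P = [3];  Q = [1]
  Insert 1 (step 2): P = [1] / [3];  Q = [1] / [2]
  Insert 7 (step 3): P = [1, 7] / [3];  Q = [1, 3] / [2]
  Insert 4 (step 4): P = [1, 4] / [3, 7];  Q = [1, 3] / [2, 4]
  Insert 5 (step 5): P = [1, 4, 5] / [3, 7];  Q = [1, 3, 5] / [2, 4]
  Insert 9 (step 6): P = [1, 4, 5, 9] / [3, 7];  Q = [1, 3, 5, 6] / [2, 4]
  Insert 6 (step 7): P = [1, 4, 5, 6] / [3, 7, 9];  Q = [1, 3, 5, 6] / [2, 4, 7]
  Insert 2 (step 8): P = [1, 2, 5, 6] / [3, 4, 9] / [7];  Q = [1, 3, 5, 6] / [2, 4, 7] / [8]
  Insert 8 (step 9): P = [1, 2, 5, 6, 8] / [3, 4, 9] / [7];  Q = [1, 3, 5, 6, 9] / [2, 4, 7] / [8]
Final shape: (5, 3, 1).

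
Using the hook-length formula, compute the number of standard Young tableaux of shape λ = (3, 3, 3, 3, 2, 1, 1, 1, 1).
# SYT of shape (3, 3, 3, 3, 2, 1, 1, 1, 1) = 649740

Hook-length formula: f^λ = n! / Π hook(c), product over all cells c of the Young diagram. For λ = (3, 3, 3, 3, 2, 1, 1, 1, 1), n = 18 boxes. Hook lengths by row (left-to-right, top-to-bottom): [11, 6, 4]; [10, 5, 3]; [9, 4, 2]; [8, 3, 1]; [6, 1]; [4]; [3]; [2]; [1]. Product of hooks = 9853747200. So f^λ = 18! / 9853747200 = 6402373705728000 / 9853747200 = 649740.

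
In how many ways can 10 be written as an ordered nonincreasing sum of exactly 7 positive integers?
p(10, 7 parts) = 3

Partitions of n into exactly k parts ↔ partitions of n − k into at most k parts (subtract 1 from each part). For n = 10, k = 7, the partitions are: 4+1+1+1+1+1+1, 3+2+1+1+1+1+1, 2+2+2+1+1+1+1. Count = 3.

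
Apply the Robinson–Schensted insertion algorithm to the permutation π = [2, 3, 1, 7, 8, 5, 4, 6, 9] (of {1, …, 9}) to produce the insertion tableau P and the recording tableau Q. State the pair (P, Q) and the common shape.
P = [1, 3, 4, 6, 9] / [2, 5, 8] / [7];  Q = [1, 2, 4, 5, 9] / [3, 6, 8] / [7];  common shape = (5, 3, 1)

Row-insert the values π_1, π_2, … into P one at a time, bumping the leftmost entry strictly greater than the inserted value down to the next row. The recording tableau Q records, in position (i, j), the step at which that cell was added to P.
  Insert 2 (step 1): P = [2];  Q = [1]
  Insert 3 (step 2): P = [2, 3];  Q = [1, 2]
  Insert 1 (step 3): P = [1, 3] / [2];  Q = [1, 2] / [3]
  Insert 7 (step 4): P = [1, 3, 7] / [2];  Q = [1, 2, 4] / [3]
  Insert 8 (step 5): P = [1, 3, 7, 8] / [2];  Q = [1, 2, 4, 5] / [3]
  Insert 5 (step 6): P = [1, 3, 5, 8] / [2, 7];  Q = [1, 2, 4, 5] / [3, 6]
  Insert 4 (step 7): P = [1, 3, 4, 8] / [2, 5] / [7];  Q = [1, 2, 4, 5] / [3, 6] / [7]
  Insert 6 (step 8): P = [1, 3, 4, 6] / [2, 5, 8] / [7];  Q = [1, 2, 4, 5] / [3, 6, 8] / [7]
  Insert 9 (step 9): P = [1, 3, 4, 6, 9] / [2, 5, 8] / [7];  Q = [1, 2, 4, 5, 9] / [3, 6, 8] / [7]
Final shape: (5, 3, 1).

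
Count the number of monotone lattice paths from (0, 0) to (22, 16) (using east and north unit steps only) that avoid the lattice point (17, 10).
Number of paths = 18342410760

Total paths from (0, 0) to (22, 16): C(38, 22) = 22239974430. Paths through (17, 10): (paths (0, 0) → (17, 10)) × (paths (17, 10) → (22, 16)) = C(27, 17) · C(11, 5) = 8436285 · 462 = 3897563670. Avoidance count = 22239974430 − 3897563670 = 18342410760.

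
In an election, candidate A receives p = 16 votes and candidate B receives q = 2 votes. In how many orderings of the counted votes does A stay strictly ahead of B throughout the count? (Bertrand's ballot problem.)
Strict-lead orderings = 119

Total orderings of the 18 votes with 16 for A: C(18, 16) = 153. By the Bertrand ballot formula (Cycle Lemma / reflection principle), the number of orderings in which A is strictly ahead of B throughout is (p − q)/(p + q) · C(p + q, p) = (16 − 2)/(16 + 2) · 153 = 119.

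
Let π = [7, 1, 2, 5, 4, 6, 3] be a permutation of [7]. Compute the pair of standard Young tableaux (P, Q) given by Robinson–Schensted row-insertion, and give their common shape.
P = [1, 2, 3, 6] / [4] / [5] / [7];  Q = [1, 3, 4, 6] / [2] / [5] / [7];  common shape = (4, 1, 1, 1)

Row-insert the values π_1, π_2, … into P one at a time, bumping the leftmost entry strictly greater than the inserted value down to the next row. The recording tableau Q records, in position (i, j), the step at which that cell was added to P.
  Insert 7 (step 1): P = [7];  Q = [1]
  Insert 1 (step 2): P = [1] / [7];  Q = [1] / [2]
  Insert 2 (step 3): P = [1, 2] / [7];  Q = [1, 3] / [2]
  Insert 5 (step 4): P = [1, 2, 5] / [7];  Q = [1, 3, 4] / [2]
  Insert 4 (step 5): P = [1, 2, 4] / [5] / [7];  Q = [1, 3, 4] / [2] / [5]
  Insert 6 (step 6): P = [1, 2, 4, 6] / [5] / [7];  Q = [1, 3, 4, 6] / [2] / [5]
  Insert 3 (step 7): P = [1, 2, 3, 6] / [4] / [5] / [7];  Q = [1, 3, 4, 6] / [2] / [5] / [7]
Final shape: (4, 1, 1, 1).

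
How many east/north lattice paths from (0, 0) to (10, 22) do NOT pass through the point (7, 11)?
Number of paths = 52928304

Total paths from (0, 0) to (10, 22): C(32, 10) = 64512240. Paths through (7, 11): (paths (0, 0) → (7, 11)) × (paths (7, 11) → (10, 22)) = C(18, 7) · C(14, 3) = 31824 · 364 = 11583936. Avoidance count = 64512240 − 11583936 = 52928304.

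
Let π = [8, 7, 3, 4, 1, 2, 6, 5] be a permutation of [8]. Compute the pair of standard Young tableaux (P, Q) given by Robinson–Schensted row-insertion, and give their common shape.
P = [1, 2, 5] / [3, 4, 6] / [7] / [8];  Q = [1, 4, 7] / [2, 6, 8] / [3] / [5];  common shape = (3, 3, 1, 1)

Row-insert the values π_1, π_2, … into P one at a time, bumping the leftmost entry strictly greater than the inserted value down to the next row. The recording tableau Q records, in position (i, j), the step at which that cell was added to P.
  Insert 8 (step 1): P = [8];  Q = [1]
  Insert 7 (step 2): P = [7] / [8];  Q = [1] / [2]
  Insert 3 (step 3): P = [3] / [7] / [8];  Q = [1] / [2] / [3]
  Insert 4 (step 4): P = [3, 4] / [7] / [8];  Q = [1, 4] / [2] / [3]
  Insert 1 (step 5): P = [1, 4] / [3] / [7] / [8];  Q = [1, 4] / [2] / [3] / [5]
  Insert 2 (step 6): P = [1, 2] / [3, 4] / [7] / [8];  Q = [1, 4] / [2, 6] / [3] / [5]
  Insert 6 (step 7): P = [1, 2, 6] / [3, 4] / [7] / [8];  Q = [1, 4, 7] / [2, 6] / [3] / [5]
  Insert 5 (step 8): P = [1, 2, 5] / [3, 4, 6] / [7] / [8];  Q = [1, 4, 7] / [2, 6, 8] / [3] / [5]
Final shape: (3, 3, 1, 1).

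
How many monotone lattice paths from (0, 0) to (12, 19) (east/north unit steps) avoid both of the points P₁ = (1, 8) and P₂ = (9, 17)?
Number of paths = 105714037

Inclusion–exclusion. Total paths: C(31, 12) = 141120525. Through P₁: C(9, 1)·C(22, 11) = 6348888. Through P₂: C(26, 9)·C(5, 3) = 31245500. Since P₁ is strictly southwest of P₂, a monotone path through both must visit P₁ then P₂; paths through both = C(9, 1)·C(17, 8)·C(5, 3) = 2187900. Avoid both = 141120525 − 6348888 − 31245500 + 2187900 = 105714037.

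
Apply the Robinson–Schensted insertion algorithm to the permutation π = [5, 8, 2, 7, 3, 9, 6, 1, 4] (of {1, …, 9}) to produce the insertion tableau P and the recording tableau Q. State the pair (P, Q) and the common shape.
P = [1, 3, 4] / [2, 6, 9] / [5, 7] / [8];  Q = [1, 2, 6] / [3, 4, 7] / [5, 9] / [8];  common shape = (3, 3, 2, 1)

Row-insert the values π_1, π_2, … into P one at a time, bumping the leftmost entry strictly greater than the inserted value down to the next row. The recording tableau Q records, in position (i, j), the step at which that cell was added to P.
  Insert 5 (step 1): P = [5];  Q = [1]
  Insert 8 (step 2): P = [5, 8];  Q = [1, 2]
  Insert 2 (step 3): P = [2, 8] / [5];  Q = [1, 2] / [3]
  Insert 7 (step 4): P = [2, 7] / [5, 8];  Q = [1, 2] / [3, 4]
  Insert 3 (step 5): P = [2, 3] / [5, 7] / [8];  Q = [1, 2] / [3, 4] / [5]
  Insert 9 (step 6): P = [2, 3, 9] / [5, 7] / [8];  Q = [1, 2, 6] / [3, 4] / [5]
  Insert 6 (step 7): P = [2, 3, 6] / [5, 7, 9] / [8];  Q = [1, 2, 6] / [3, 4, 7] / [5]
  Insert 1 (step 8): P = [1, 3, 6] / [2, 7, 9] / [5] / [8];  Q = [1, 2, 6] / [3, 4, 7] / [5] / [8]
  Insert 4 (step 9): P = [1, 3, 4] / [2, 6, 9] / [5, 7] / [8];  Q = [1, 2, 6] / [3, 4, 7] / [5, 9] / [8]
Final shape: (3, 3, 2, 1).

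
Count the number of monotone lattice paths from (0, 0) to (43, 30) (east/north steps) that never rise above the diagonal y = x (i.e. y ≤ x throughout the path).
Number of paths = 88753881314296229808

By the reflection principle (André's argument), the number of monotone paths to (43, 30) with n ≤ m that never go above y = x is C(73, 43) − C(73, 44) = 278940769844931007968 − 190186888530634778160 = 88753881314296229808.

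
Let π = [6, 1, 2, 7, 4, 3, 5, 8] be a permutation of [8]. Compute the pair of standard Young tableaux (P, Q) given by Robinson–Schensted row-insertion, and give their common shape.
P = [1, 2, 3, 5, 8] / [4, 7] / [6];  Q = [1, 3, 4, 7, 8] / [2, 5] / [6];  common shape = (5, 2, 1)

Row-insert the values π_1, π_2, … into P one at a time, bumping the leftmost entry strictly greater than the inserted value down to the next row. The recording tableau Q records, in position (i, j), the step at which that cell was added to P.
  Insert 6 (step 1): P = [6];  Q = [1]
  Insert 1 (step 2): P = [1] / [6];  Q = [1] / [2]
  Insert 2 (step 3): P = [1, 2] / [6];  Q = [1, 3] / [2]
  Insert 7 (step 4): P = [1, 2, 7] / [6];  Q = [1, 3, 4] / [2]
  Insert 4 (step 5): P = [1, 2, 4] / [6, 7];  Q = [1, 3, 4] / [2, 5]
  Insert 3 (step 6): P = [1, 2, 3] / [4, 7] / [6];  Q = [1, 3, 4] / [2, 5] / [6]
  Insert 5 (step 7): P = [1, 2, 3, 5] / [4, 7] / [6];  Q = [1, 3, 4, 7] / [2, 5] / [6]
  Insert 8 (step 8): P = [1, 2, 3, 5, 8] / [4, 7] / [6];  Q = [1, 3, 4, 7, 8] / [2, 5] / [6]
Final shape: (5, 2, 1).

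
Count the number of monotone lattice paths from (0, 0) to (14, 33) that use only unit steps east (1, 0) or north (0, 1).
Number of paths = 341643774795

A monotone lattice path from (0, 0) to (14, 33) consists of 14 east steps and 33 north steps in some order, so it is determined by which 14 of the 47 steps are east. The count is C(47, 14) = 341643774795.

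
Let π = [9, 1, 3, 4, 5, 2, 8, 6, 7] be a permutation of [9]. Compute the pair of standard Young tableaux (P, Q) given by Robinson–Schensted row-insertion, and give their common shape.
P = [1, 2, 4, 5, 6, 7] / [3, 8] / [9];  Q = [1, 3, 4, 5, 7, 9] / [2, 8] / [6];  common shape = (6, 2, 1)

Row-insert the values π_1, π_2, … into P one at a time, bumping the leftmost entry strictly greater than the inserted value down to the next row. The recording tableau Q records, in position (i, j), the step at which that cell was added to P.
  Insert 9 (step 1): P = [9];  Q = [1]
  Insert 1 (step 2): P = [1] / [9];  Q = [1] / [2]
  Insert 3 (step 3): P = [1, 3] / [9];  Q = [1, 3] / [2]
  Insert 4 (step 4): P = [1, 3, 4] / [9];  Q = [1, 3, 4] / [2]
  Insert 5 (step 5): P = [1, 3, 4, 5] / [9];  Q = [1, 3, 4, 5] / [2]
  Insert 2 (step 6): P = [1, 2, 4, 5] / [3] / [9];  Q = [1, 3, 4, 5] / [2] / [6]
  Insert 8 (step 7): P = [1, 2, 4, 5, 8] / [3] / [9];  Q = [1, 3, 4, 5, 7] / [2] / [6]
  Insert 6 (step 8): P = [1, 2, 4, 5, 6] / [3, 8] / [9];  Q = [1, 3, 4, 5, 7] / [2, 8] / [6]
  Insert 7 (step 9): P = [1, 2, 4, 5, 6, 7] / [3, 8] / [9];  Q = [1, 3, 4, 5, 7, 9] / [2, 8] / [6]
Final shape: (6, 2, 1).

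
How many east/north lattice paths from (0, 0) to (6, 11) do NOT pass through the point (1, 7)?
Number of paths = 11368

Total paths from (0, 0) to (6, 11): C(17, 6) = 12376. Paths through (1, 7): (paths (0, 0) → (1, 7)) × (paths (1, 7) → (6, 11)) = C(8, 1) · C(9, 5) = 8 · 126 = 1008. Avoidance count = 12376 − 1008 = 11368.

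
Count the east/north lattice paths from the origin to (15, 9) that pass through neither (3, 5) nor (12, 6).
Number of paths = 845504

Inclusion–exclusion. Total paths: C(24, 15) = 1307504. Through P₁: C(8, 3)·C(16, 12) = 101920. Through P₂: C(18, 12)·C(6, 3) = 371280. Since P₁ is strictly southwest of P₂, a monotone path through both must visit P₁ then P₂; paths through both = C(8, 3)·C(10, 9)·C(6, 3) = 11200. Avoid both = 1307504 − 101920 − 371280 + 11200 = 845504.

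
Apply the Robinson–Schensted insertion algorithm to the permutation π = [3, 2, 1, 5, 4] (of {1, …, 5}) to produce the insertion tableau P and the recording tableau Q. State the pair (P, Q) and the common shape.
P = [1, 4] / [2, 5] / [3];  Q = [1, 4] / [2, 5] / [3];  common shape = (2, 2, 1)

Row-insert the values π_1, π_2, … into P one at a time, bumping the leftmost entry strictly greater than the inserted value down to the next row. The recording tableau Q records, in position (i, j), the step at which that cell was added to P.
  Insert 3 (step 1): P = [3];  Q = [1]
  Insert 2 (step 2): P = [2] / [3];  Q = [1] / [2]
  Insert 1 (step 3): P = [1] / [2] / [3];  Q = [1] / [2] / [3]
  Insert 5 (step 4): P = [1, 5] / [2] / [3];  Q = [1, 4] / [2] / [3]
  Insert 4 (step 5): P = [1, 4] / [2, 5] / [3];  Q = [1, 4] / [2, 5] / [3]
Final shape: (2, 2, 1).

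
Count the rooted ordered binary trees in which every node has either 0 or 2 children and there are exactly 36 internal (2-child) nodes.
C_36 = 11959798385860453492

These full binary trees are counted by the Catalan number C_n = (1/(n + 1)) · C(2n, n). For n = 36: C_36 = (1/37) · C(72, 36) = 442512540276836779204/37 = 11959798385860453492.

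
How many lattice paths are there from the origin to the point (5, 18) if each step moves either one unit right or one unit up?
Number of paths = 33649

A monotone lattice path from (0, 0) to (5, 18) consists of 5 east steps and 18 north steps in some order, so it is determined by which 5 of the 23 steps are east. The count is C(23, 5) = 33649.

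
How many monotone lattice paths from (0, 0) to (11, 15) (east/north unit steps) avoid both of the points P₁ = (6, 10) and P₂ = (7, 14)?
Number of paths = 5326944

Inclusion–exclusion. Total paths: C(26, 11) = 7726160. Through P₁: C(16, 6)·C(10, 5) = 2018016. Through P₂: C(21, 7)·C(5, 4) = 581400. Since P₁ is strictly southwest of P₂, a monotone path through both must visit P₁ then P₂; paths through both = C(16, 6)·C(5, 1)·C(5, 4) = 200200. Avoid both = 7726160 − 2018016 − 581400 + 200200 = 5326944.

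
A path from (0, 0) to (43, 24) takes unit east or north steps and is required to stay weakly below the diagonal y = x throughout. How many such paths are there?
Number of paths = 442256241115143000

By the reflection principle (André's argument), the number of monotone paths to (43, 24) with n ≤ m that never go above y = x is C(67, 43) − C(67, 44) = 972963730453314600 − 530707489338171600 = 442256241115143000.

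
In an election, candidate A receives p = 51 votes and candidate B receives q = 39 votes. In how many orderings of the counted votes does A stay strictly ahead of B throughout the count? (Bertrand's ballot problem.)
Strict-lead orderings = 6261010054585384857444576

Total orderings of the 90 votes with 51 for A: C(90, 51) = 46957575409390386430834320. By the Bertrand ballot formula (Cycle Lemma / reflection principle), the number of orderings in which A is strictly ahead of B throughout is (p − q)/(p + q) · C(p + q, p) = (51 − 39)/(51 + 39) · 46957575409390386430834320 = 6261010054585384857444576.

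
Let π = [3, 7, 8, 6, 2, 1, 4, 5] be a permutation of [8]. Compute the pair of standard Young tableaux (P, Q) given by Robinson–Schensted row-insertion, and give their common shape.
P = [1, 4, 5] / [2, 6, 8] / [3] / [7];  Q = [1, 2, 3] / [4, 7, 8] / [5] / [6];  common shape = (3, 3, 1, 1)

Row-insert the values π_1, π_2, … into P one at a time, bumping the leftmost entry strictly greater than the inserted value down to the next row. The recording tableau Q records, in position (i, j), the step at which that cell was added to P.
  Insert 3 (step 1): P = [3];  Q = [1]
  Insert 7 (step 2): P = [3, 7];  Q = [1, 2]
  Insert 8 (step 3): P = [3, 7, 8];  Q = [1, 2, 3]
  Insert 6 (step 4): P = [3, 6, 8] / [7];  Q = [1, 2, 3] / [4]
  Insert 2 (step 5): P = [2, 6, 8] / [3] / [7];  Q = [1, 2, 3] / [4] / [5]
  Insert 1 (step 6): P = [1, 6, 8] / [2] / [3] / [7];  Q = [1, 2, 3] / [4] / [5] / [6]
  Insert 4 (step 7): P = [1, 4, 8] / [2, 6] / [3] / [7];  Q = [1, 2, 3] / [4, 7] / [5] / [6]
  Insert 5 (step 8): P = [1, 4, 5] / [2, 6, 8] / [3] / [7];  Q = [1, 2, 3] / [4, 7, 8] / [5] / [6]
Final shape: (3, 3, 1, 1).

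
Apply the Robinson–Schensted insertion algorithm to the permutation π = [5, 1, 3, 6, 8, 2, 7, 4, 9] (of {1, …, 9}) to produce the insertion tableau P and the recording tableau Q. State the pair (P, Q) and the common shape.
P = [1, 2, 4, 7, 9] / [3, 6] / [5, 8];  Q = [1, 3, 4, 5, 9] / [2, 7] / [6, 8];  common shape = (5, 2, 2)

Row-insert the values π_1, π_2, … into P one at a time, bumping the leftmost entry strictly greater than the inserted value down to the next row. The recording tableau Q records, in position (i, j), the step at which that cell was added to P.
  Insert 5 (step 1): P = [5];  Q = [1]
  Insert 1 (step 2): P = [1] / [5];  Q = [1] / [2]
  Insert 3 (step 3): P = [1, 3] / [5];  Q = [1, 3] / [2]
  Insert 6 (step 4): P = [1, 3, 6] / [5];  Q = [1, 3, 4] / [2]
  Insert 8 (step 5): P = [1, 3, 6, 8] / [5];  Q = [1, 3, 4, 5] / [2]
  Insert 2 (step 6): P = [1, 2, 6, 8] / [3] / [5];  Q = [1, 3, 4, 5] / [2] / [6]
  Insert 7 (step 7): P = [1, 2, 6, 7] / [3, 8] / [5];  Q = [1, 3, 4, 5] / [2, 7] / [6]
  Insert 4 (step 8): P = [1, 2, 4, 7] / [3, 6] / [5, 8];  Q = [1, 3, 4, 5] / [2, 7] / [6, 8]
  Insert 9 (step 9): P = [1, 2, 4, 7, 9] / [3, 6] / [5, 8];  Q = [1, 3, 4, 5, 9] / [2, 7] / [6, 8]
Final shape: (5, 2, 2).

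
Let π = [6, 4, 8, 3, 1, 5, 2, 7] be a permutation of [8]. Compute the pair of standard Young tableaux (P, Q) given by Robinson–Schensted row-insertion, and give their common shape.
P = [1, 2, 7] / [3, 5] / [4, 8] / [6];  Q = [1, 3, 8] / [2, 6] / [4, 7] / [5];  common shape = (3, 2, 2, 1)

Row-insert the values π_1, π_2, … into P one at a time, bumping the leftmost entry strictly greater than the inserted value down to the next row. The recording tableau Q records, in position (i, j), the step at which that cell was added to P.
  Insert 6 (step 1): P = [6];  Q = [1]
  Insert 4 (step 2): P = [4] / [6];  Q = [1] / [2]
  Insert 8 (step 3): P = [4, 8] / [6];  Q = [1, 3] / [2]
  Insert 3 (step 4): P = [3, 8] / [4] / [6];  Q = [1, 3] / [2] / [4]
  Insert 1 (step 5): P = [1, 8] / [3] / [4] / [6];  Q = [1, 3] / [2] / [4] / [5]
  Insert 5 (step 6): P = [1, 5] / [3, 8] / [4] / [6];  Q = [1, 3] / [2, 6] / [4] / [5]
  Insert 2 (step 7): P = [1, 2] / [3, 5] / [4, 8] / [6];  Q = [1, 3] / [2, 6] / [4, 7] / [5]
  Insert 7 (step 8): P = [1, 2, 7] / [3, 5] / [4, 8] / [6];  Q = [1, 3, 8] / [2, 6] / [4, 7] / [5]
Final shape: (3, 2, 2, 1).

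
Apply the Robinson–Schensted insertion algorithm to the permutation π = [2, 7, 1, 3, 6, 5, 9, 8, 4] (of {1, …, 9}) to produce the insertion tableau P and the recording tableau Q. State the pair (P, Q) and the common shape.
P = [1, 3, 4, 8] / [2, 5, 9] / [6] / [7];  Q = [1, 2, 5, 7] / [3, 4, 8] / [6] / [9];  common shape = (4, 3, 1, 1)

Row-insert the values π_1, π_2, … into P one at a time, bumping the leftmost entry strictly greater than the inserted value down to the next row. The recording tableau Q records, in position (i, j), the step at which that cell was added to P.
  Insert 2 (step 1): P = [2];  Q = [1]
  Insert 7 (step 2): P = [2, 7];  Q = [1, 2]
  Insert 1 (step 3): P = [1, 7] / [2];  Q = [1, 2] / [3]
  Insert 3 (step 4): P = [1, 3] / [2, 7];  Q = [1, 2] / [3, 4]
  Insert 6 (step 5): P = [1, 3, 6] / [2, 7];  Q = [1, 2, 5] / [3, 4]
  Insert 5 (step 6): P = [1, 3, 5] / [2, 6] / [7];  Q = [1, 2, 5] / [3, 4] / [6]
  Insert 9 (step 7): P = [1, 3, 5, 9] / [2, 6] / [7];  Q = [1, 2, 5, 7] / [3, 4] / [6]
  Insert 8 (step 8): P = [1, 3, 5, 8] / [2, 6, 9] / [7];  Q = [1, 2, 5, 7] / [3, 4, 8] / [6]
  Insert 4 (step 9): P = [1, 3, 4, 8] / [2, 5, 9] / [6] / [7];  Q = [1, 2, 5, 7] / [3, 4, 8] / [6] / [9]
Final shape: (4, 3, 1, 1).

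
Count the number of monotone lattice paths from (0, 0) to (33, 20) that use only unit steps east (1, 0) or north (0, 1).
Number of paths = 202355008436035

A monotone lattice path from (0, 0) to (33, 20) consists of 33 east steps and 20 north steps in some order, so it is determined by which 33 of the 53 steps are east. The count is C(53, 33) = 202355008436035.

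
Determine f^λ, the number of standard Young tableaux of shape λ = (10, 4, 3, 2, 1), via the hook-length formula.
# SYT of shape (10, 4, 3, 2, 1) = 53209728

Hook-length formula: f^λ = n! / Π hook(c), product over all cells c of the Young diagram. For λ = (10, 4, 3, 2, 1), n = 20 boxes. Hook lengths by row (left-to-right, top-to-bottom): [14, 12, 10, 8, 6, 5, 4, 3, 2, 1]; [7, 5, 3, 1]; [5, 3, 1]; [3, 1]; [1]. Product of hooks = 45722880000. So f^λ = 20! / 45722880000 = 2432902008176640000 / 45722880000 = 53209728.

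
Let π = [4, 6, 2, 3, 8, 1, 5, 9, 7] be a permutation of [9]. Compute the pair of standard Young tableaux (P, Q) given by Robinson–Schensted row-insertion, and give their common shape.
P = [1, 3, 5, 7] / [2, 6, 8, 9] / [4];  Q = [1, 2, 5, 8] / [3, 4, 7, 9] / [6];  common shape = (4, 4, 1)

Row-insert the values π_1, π_2, … into P one at a time, bumping the leftmost entry strictly greater than the inserted value down to the next row. The recording tableau Q records, in position (i, j), the step at which that cell was added to P.
  Insert 4 (step 1): P = [4];  Q = [1]
  Insert 6 (step 2): P = [4, 6];  Q = [1, 2]
  Insert 2 (step 3): P = [2, 6] / [4];  Q = [1, 2] / [3]
  Insert 3 (step 4): P = [2, 3] / [4, 6];  Q = [1, 2] / [3, 4]
  Insert 8 (step 5): P = [2, 3, 8] / [4, 6];  Q = [1, 2, 5] / [3, 4]
  Insert 1 (step 6): P = [1, 3, 8] / [2, 6] / [4];  Q = [1, 2, 5] / [3, 4] / [6]
  Insert 5 (step 7): P = [1, 3, 5] / [2, 6, 8] / [4];  Q = [1, 2, 5] / [3, 4, 7] / [6]
  Insert 9 (step 8): P = [1, 3, 5, 9] / [2, 6, 8] / [4];  Q = [1, 2, 5, 8] / [3, 4, 7] / [6]
  Insert 7 (step 9): P = [1, 3, 5, 7] / [2, 6, 8, 9] / [4];  Q = [1, 2, 5, 8] / [3, 4, 7, 9] / [6]
Final shape: (4, 4, 1).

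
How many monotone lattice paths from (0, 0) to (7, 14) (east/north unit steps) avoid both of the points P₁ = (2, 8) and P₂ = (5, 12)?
Number of paths = 67812

Inclusion–exclusion. Total paths: C(21, 7) = 116280. Through P₁: C(10, 2)·C(11, 5) = 20790. Through P₂: C(17, 5)·C(4, 2) = 37128. Since P₁ is strictly southwest of P₂, a monotone path through both must visit P₁ then P₂; paths through both = C(10, 2)·C(7, 3)·C(4, 2) = 9450. Avoid both = 116280 − 20790 − 37128 + 9450 = 67812.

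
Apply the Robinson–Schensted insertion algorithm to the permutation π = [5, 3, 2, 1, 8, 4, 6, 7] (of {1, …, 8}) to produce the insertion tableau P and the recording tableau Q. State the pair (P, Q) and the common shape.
P = [1, 4, 6, 7] / [2, 8] / [3] / [5];  Q = [1, 5, 7, 8] / [2, 6] / [3] / [4];  common shape = (4, 2, 1, 1)

Row-insert the values π_1, π_2, … into P one at a time, bumping the leftmost entry strictly greater than the inserted value down to the next row. The recording tableau Q records, in position (i, j), the step at which that cell was added to P.
  Insert 5 (step 1): P = [5];  Q = [1]
  Insert 3 (step 2): P = [3] / [5];  Q = [1] / [2]
  Insert 2 (step 3): P = [2] / [3] / [5];  Q = [1] / [2] / [3]
  Insert 1 (step 4): P = [1] / [2] / [3] / [5];  Q = [1] / [2] / [3] / [4]
  Insert 8 (step 5): P = [1, 8] / [2] / [3] / [5];  Q = [1, 5] / [2] / [3] / [4]
  Insert 4 (step 6): P = [1, 4] / [2, 8] / [3] / [5];  Q = [1, 5] / [2, 6] / [3] / [4]
  Insert 6 (step 7): P = [1, 4, 6] / [2, 8] / [3] / [5];  Q = [1, 5, 7] / [2, 6] / [3] / [4]
  Insert 7 (step 8): P = [1, 4, 6, 7] / [2, 8] / [3] / [5];  Q = [1, 5, 7, 8] / [2, 6] / [3] / [4]
Final shape: (4, 2, 1, 1).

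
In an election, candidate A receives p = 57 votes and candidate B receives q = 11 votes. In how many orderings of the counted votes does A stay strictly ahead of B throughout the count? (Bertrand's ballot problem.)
Strict-lead orderings = 1037068664528

Total orderings of the 68 votes with 57 for A: C(68, 57) = 1533058025824. By the Bertrand ballot formula (Cycle Lemma / reflection principle), the number of orderings in which A is strictly ahead of B throughout is (p − q)/(p + q) · C(p + q, p) = (57 − 11)/(57 + 11) · 1533058025824 = 1037068664528.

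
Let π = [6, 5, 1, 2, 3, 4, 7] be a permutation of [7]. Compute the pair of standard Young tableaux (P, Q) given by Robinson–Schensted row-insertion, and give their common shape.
P = [1, 2, 3, 4, 7] / [5] / [6];  Q = [1, 4, 5, 6, 7] / [2] / [3];  common shape = (5, 1, 1)

Row-insert the values π_1, π_2, … into P one at a time, bumping the leftmost entry strictly greater than the inserted value down to the next row. The recording tableau Q records, in position (i, j), the step at which that cell was added to P.
  Insert 6 (step 1): P = [6];  Q = [1]
  Insert 5 (step 2): P = [5] / [6];  Q = [1] / [2]
  Insert 1 (step 3): P = [1] / [5] / [6];  Q = [1] / [2] / [3]
  Insert 2 (step 4): P = [1, 2] / [5] / [6];  Q = [1, 4] / [2] / [3]
  Insert 3 (step 5): P = [1, 2, 3] / [5] / [6];  Q = [1, 4, 5] / [2] / [3]
  Insert 4 (step 6): P = [1, 2, 3, 4] / [5] / [6];  Q = [1, 4, 5, 6] / [2] / [3]
  Insert 7 (step 7): P = [1, 2, 3, 4, 7] / [5] / [6];  Q = [1, 4, 5, 6, 7] / [2] / [3]
Final shape: (5, 1, 1).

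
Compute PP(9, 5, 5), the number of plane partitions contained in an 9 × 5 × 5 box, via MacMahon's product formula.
PP(9, 5, 5) = 1566039386912

Evaluate the triple product over i = 1..9, j = 1..5, k = 1..5. The factors are (2/1) · (3/2) · (4/3) · (5/4) · (6/5) · (3/2) · (4/3) · (5/4) · … (225 factors total). The numerators and denominators telescope so the product is an integer; carrying out the multiplication exactly gives PP(9, 5, 5) = 1566039386912.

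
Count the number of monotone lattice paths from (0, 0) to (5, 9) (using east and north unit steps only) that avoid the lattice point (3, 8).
Number of paths = 1507

Total paths from (0, 0) to (5, 9): C(14, 5) = 2002. Paths through (3, 8): (paths (0, 0) → (3, 8)) × (paths (3, 8) → (5, 9)) = C(11, 3) · C(3, 2) = 165 · 3 = 495. Avoidance count = 2002 − 495 = 1507.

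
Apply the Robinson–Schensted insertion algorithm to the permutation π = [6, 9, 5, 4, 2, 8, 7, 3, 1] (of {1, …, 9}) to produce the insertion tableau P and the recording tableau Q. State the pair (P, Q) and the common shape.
P = [1, 3] / [2, 7] / [4, 8] / [5, 9] / [6];  Q = [1, 2] / [3, 6] / [4, 7] / [5, 8] / [9];  common shape = (2, 2, 2, 2, 1)

Row-insert the values π_1, π_2, … into P one at a time, bumping the leftmost entry strictly greater than the inserted value down to the next row. The recording tableau Q records, in position (i, j), the step at which that cell was added to P.
  Insert 6 (step 1): P = [6];  Q = [1]
  Insert 9 (step 2): P = [6, 9];  Q = [1, 2]
  Insert 5 (step 3): P = [5, 9] / [6];  Q = [1, 2] / [3]
  Insert 4 (step 4): P = [4, 9] / [5] / [6];  Q = [1, 2] / [3] / [4]
  Insert 2 (step 5): P = [2, 9] / [4] / [5] / [6];  Q = [1, 2] / [3] / [4] / [5]
  Insert 8 (step 6): P = [2, 8] / [4, 9] / [5] / [6];  Q = [1, 2] / [3, 6] / [4] / [5]
  Insert 7 (step 7): P = [2, 7] / [4, 8] / [5, 9] / [6];  Q = [1, 2] / [3, 6] / [4, 7] / [5]
  Insert 3 (step 8): P = [2, 3] / [4, 7] / [5, 8] / [6, 9];  Q = [1, 2] / [3, 6] / [4, 7] / [5, 8]
  Insert 1 (step 9): P = [1, 3] / [2, 7] / [4, 8] / [5, 9] / [6];  Q = [1, 2] / [3, 6] / [4, 7] / [5, 8] / [9]
Final shape: (2, 2, 2, 2, 1).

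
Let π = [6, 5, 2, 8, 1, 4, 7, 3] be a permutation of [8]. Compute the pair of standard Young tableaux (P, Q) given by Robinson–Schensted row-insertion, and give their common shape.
P = [1, 3, 7] / [2, 4] / [5, 8] / [6];  Q = [1, 4, 7] / [2, 6] / [3, 8] / [5];  common shape = (3, 2, 2, 1)

Row-insert the values π_1, π_2, … into P one at a time, bumping the leftmost entry strictly greater than the inserted value down to the next row. The recording tableau Q records, in position (i, j), the step at which that cell was added to P.
  Insert 6 (step 1): P = [6];  Q = [1]
  Insert 5 (step 2): P = [5] / [6];  Q = [1] / [2]
  Insert 2 (step 3): P = [2] / [5] / [6];  Q = [1] / [2] / [3]
  Insert 8 (step 4): P = [2, 8] / [5] / [6];  Q = [1, 4] / [2] / [3]
  Insert 1 (step 5): P = [1, 8] / [2] / [5] / [6];  Q = [1, 4] / [2] / [3] / [5]
  Insert 4 (step 6): P = [1, 4] / [2, 8] / [5] / [6];  Q = [1, 4] / [2, 6] / [3] / [5]
  Insert 7 (step 7): P = [1, 4, 7] / [2, 8] / [5] / [6];  Q = [1, 4, 7] / [2, 6] / [3] / [5]
  Insert 3 (step 8): P = [1, 3, 7] / [2, 4] / [5, 8] / [6];  Q = [1, 4, 7] / [2, 6] / [3, 8] / [5]
Final shape: (3, 2, 2, 1).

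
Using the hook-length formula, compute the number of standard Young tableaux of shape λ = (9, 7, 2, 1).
# SYT of shape (9, 7, 2, 1) = 3325608

Hook-length formula: f^λ = n! / Π hook(c), product over all cells c of the Young diagram. For λ = (9, 7, 2, 1), n = 19 boxes. Hook lengths by row (left-to-right, top-to-bottom): [12, 10, 8, 7, 6, 5, 4, 2, 1]; [9, 7, 5, 4, 3, 2, 1]; [3, 1]; [1]. Product of hooks = 36578304000. So f^λ = 19! / 36578304000 = 121645100408832000 / 36578304000 = 3325608.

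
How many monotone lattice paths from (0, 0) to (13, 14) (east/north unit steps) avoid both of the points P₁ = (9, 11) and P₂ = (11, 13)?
Number of paths = 9714548

Inclusion–exclusion. Total paths: C(27, 13) = 20058300. Through P₁: C(20, 9)·C(7, 4) = 5878600. Through P₂: C(24, 11)·C(3, 2) = 7488432. Since P₁ is strictly southwest of P₂, a monotone path through both must visit P₁ then P₂; paths through both = C(20, 9)·C(4, 2)·C(3, 2) = 3023280. Avoid both = 20058300 − 5878600 − 7488432 + 3023280 = 9714548.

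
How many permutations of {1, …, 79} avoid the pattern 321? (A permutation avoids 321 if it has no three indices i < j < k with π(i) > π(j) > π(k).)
C_79 = 289450081175264899454283846029490767264392230

These 321-avoiding permutations are counted by the Catalan number C_n = (1/(n + 1)) · C(2n, n). For n = 79: C_79 = (1/80) · C(158, 79) = 23156006494021191956342707682359261381151378400/80 = 289450081175264899454283846029490767264392230.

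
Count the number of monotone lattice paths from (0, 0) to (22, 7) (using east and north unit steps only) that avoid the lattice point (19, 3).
Number of paths = 1506880

Total paths from (0, 0) to (22, 7): C(29, 22) = 1560780. Paths through (19, 3): (paths (0, 0) → (19, 3)) × (paths (19, 3) → (22, 7)) = C(22, 19) · C(7, 3) = 1540 · 35 = 53900. Avoidance count = 1560780 − 53900 = 1506880.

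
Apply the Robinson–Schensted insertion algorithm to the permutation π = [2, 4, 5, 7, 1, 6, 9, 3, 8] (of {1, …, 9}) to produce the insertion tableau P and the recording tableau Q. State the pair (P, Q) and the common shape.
P = [1, 3, 5, 6, 8] / [2, 4, 9] / [7];  Q = [1, 2, 3, 4, 7] / [5, 6, 9] / [8];  common shape = (5, 3, 1)

Row-insert the values π_1, π_2, … into P one at a time, bumping the leftmost entry strictly greater than the inserted value down to the next row. The recording tableau Q records, in position (i, j), the step at which that cell was added to P.
  Insert 2 (step 1): P = [2];  Q = [1]
  Insert 4 (step 2): P = [2, 4];  Q = [1, 2]
  Insert 5 (step 3): P = [2, 4, 5];  Q = [1, 2, 3]
  Insert 7 (step 4): P = [2, 4, 5, 7];  Q = [1, 2, 3, 4]
  Insert 1 (step 5): P = [1, 4, 5, 7] / [2];  Q = [1, 2, 3, 4] / [5]
  Insert 6 (step 6): P = [1, 4, 5, 6] / [2, 7];  Q = [1, 2, 3, 4] / [5, 6]
  Insert 9 (step 7): P = [1, 4, 5, 6, 9] / [2, 7];  Q = [1, 2, 3, 4, 7] / [5, 6]
  Insert 3 (step 8): P = [1, 3, 5, 6, 9] / [2, 4] / [7];  Q = [1, 2, 3, 4, 7] / [5, 6] / [8]
  Insert 8 (step 9): P = [1, 3, 5, 6, 8] / [2, 4, 9] / [7];  Q = [1, 2, 3, 4, 7] / [5, 6, 9] / [8]
Final shape: (5, 3, 1).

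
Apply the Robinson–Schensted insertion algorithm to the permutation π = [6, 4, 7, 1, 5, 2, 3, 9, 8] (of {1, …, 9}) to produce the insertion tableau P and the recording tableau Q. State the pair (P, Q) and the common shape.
P = [1, 2, 3, 8] / [4, 5, 9] / [6, 7];  Q = [1, 3, 7, 8] / [2, 5, 9] / [4, 6];  common shape = (4, 3, 2)

Row-insert the values π_1, π_2, … into P one at a time, bumping the leftmost entry strictly greater than the inserted value down to the next row. The recording tableau Q records, in position (i, j), the step at which that cell was added to P.
  Insert 6 (step 1): P = [6];  Q = [1]
  Insert 4 (step 2): P = [4] / [6];  Q = [1] / [2]
  Insert 7 (step 3): P = [4, 7] / [6];  Q = [1, 3] / [2]
  Insert 1 (step 4): P = [1, 7] / [4] / [6];  Q = [1, 3] / [2] / [4]
  Insert 5 (step 5): P = [1, 5] / [4, 7] / [6];  Q = [1, 3] / [2, 5] / [4]
  Insert 2 (step 6): P = [1, 2] / [4, 5] / [6, 7];  Q = [1, 3] / [2, 5] / [4, 6]
  Insert 3 (step 7): P = [1, 2, 3] / [4, 5] / [6, 7];  Q = [1, 3, 7] / [2, 5] / [4, 6]
  Insert 9 (step 8): P = [1, 2, 3, 9] / [4, 5] / [6, 7];  Q = [1, 3, 7, 8] / [2, 5] / [4, 6]
  Insert 8 (step 9): P = [1, 2, 3, 8] / [4, 5, 9] / [6, 7];  Q = [1, 3, 7, 8] / [2, 5, 9] / [4, 6]
Final shape: (4, 3, 2).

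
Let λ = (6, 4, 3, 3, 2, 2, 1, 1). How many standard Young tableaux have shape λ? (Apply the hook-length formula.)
# SYT of shape (6, 4, 3, 3, 2, 2, 1, 1) = 3077082756

Hook-length formula: f^λ = n! / Π hook(c), product over all cells c of the Young diagram. For λ = (6, 4, 3, 3, 2, 2, 1, 1), n = 22 boxes. Hook lengths by row (left-to-right, top-to-bottom): [13, 10, 7, 4, 2, 1]; [10, 7, 4, 1]; [8, 5, 2]; [7, 4, 1]; [5, 2]; [4, 1]; [2]; [1]. Product of hooks = 365281280000. So f^λ = 22! / 365281280000 = 1124000727777607680000 / 365281280000 = 3077082756.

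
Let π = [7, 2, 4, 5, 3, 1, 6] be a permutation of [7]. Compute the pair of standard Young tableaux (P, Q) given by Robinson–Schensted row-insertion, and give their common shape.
P = [1, 3, 5, 6] / [2] / [4] / [7];  Q = [1, 3, 4, 7] / [2] / [5] / [6];  common shape = (4, 1, 1, 1)

Row-insert the values π_1, π_2, … into P one at a time, bumping the leftmost entry strictly greater than the inserted value down to the next row. The recording tableau Q records, in position (i, j), the step at which that cell was added to P.
  Insert 7 (step 1): P = [7];  Q = [1]
  Insert 2 (step 2): P = [2] / [7];  Q = [1] / [2]
  Insert 4 (step 3): P = [2, 4] / [7];  Q = [1, 3] / [2]
  Insert 5 (step 4): P = [2, 4, 5] / [7];  Q = [1, 3, 4] / [2]
  Insert 3 (step 5): P = [2, 3, 5] / [4] / [7];  Q = [1, 3, 4] / [2] / [5]
  Insert 1 (step 6): P = [1, 3, 5] / [2] / [4] / [7];  Q = [1, 3, 4] / [2] / [5] / [6]
  Insert 6 (step 7): P = [1, 3, 5, 6] / [2] / [4] / [7];  Q = [1, 3, 4, 7] / [2] / [5] / [6]
Final shape: (4, 1, 1, 1).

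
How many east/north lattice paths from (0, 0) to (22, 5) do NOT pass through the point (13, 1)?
Number of paths = 70720

Total paths from (0, 0) to (22, 5): C(27, 22) = 80730. Paths through (13, 1): (paths (0, 0) → (13, 1)) × (paths (13, 1) → (22, 5)) = C(14, 13) · C(13, 9) = 14 · 715 = 10010. Avoidance count = 80730 − 10010 = 70720.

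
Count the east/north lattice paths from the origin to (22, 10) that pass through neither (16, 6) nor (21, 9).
Number of paths = 28585866

Inclusion–exclusion. Total paths: C(32, 22) = 64512240. Through P₁: C(22, 16)·C(10, 6) = 15668730. Through P₂: C(30, 21)·C(2, 1) = 28614300. Since P₁ is strictly southwest of P₂, a monotone path through both must visit P₁ then P₂; paths through both = C(22, 16)·C(8, 5)·C(2, 1) = 8356656. Avoid both = 64512240 − 15668730 − 28614300 + 8356656 = 28585866.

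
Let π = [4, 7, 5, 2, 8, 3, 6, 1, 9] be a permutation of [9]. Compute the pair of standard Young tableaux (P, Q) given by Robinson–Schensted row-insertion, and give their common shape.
P = [1, 3, 6, 9] / [2, 5, 8] / [4] / [7];  Q = [1, 2, 5, 9] / [3, 6, 7] / [4] / [8];  common shape = (4, 3, 1, 1)

Row-insert the values π_1, π_2, … into P one at a time, bumping the leftmost entry strictly greater than the inserted value down to the next row. The recording tableau Q records, in position (i, j), the step at which that cell was added to P.
  Insert 4 (step 1): P = [4];  Q = [1]
  Insert 7 (step 2): P = [4, 7];  Q = [1, 2]
  Insert 5 (step 3): P = [4, 5] / [7];  Q = [1, 2] / [3]
  Insert 2 (step 4): P = [2, 5] / [4] / [7];  Q = [1, 2] / [3] / [4]
  Insert 8 (step 5): P = [2, 5, 8] / [4] / [7];  Q = [1, 2, 5] / [3] / [4]
  Insert 3 (step 6): P = [2, 3, 8] / [4, 5] / [7];  Q = [1, 2, 5] / [3, 6] / [4]
  Insert 6 (step 7): P = [2, 3, 6] / [4, 5, 8] / [7];  Q = [1, 2, 5] / [3, 6, 7] / [4]
  Insert 1 (step 8): P = [1, 3, 6] / [2, 5, 8] / [4] / [7];  Q = [1, 2, 5] / [3, 6, 7] / [4] / [8]
  Insert 9 (step 9): P = [1, 3, 6, 9] / [2, 5, 8] / [4] / [7];  Q = [1, 2, 5, 9] / [3, 6, 7] / [4] / [8]
Final shape: (4, 3, 1, 1).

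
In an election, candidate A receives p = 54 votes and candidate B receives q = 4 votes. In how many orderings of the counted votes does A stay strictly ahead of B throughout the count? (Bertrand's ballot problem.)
Strict-lead orderings = 365750

Total orderings of the 58 votes with 54 for A: C(58, 54) = 424270. By the Bertrand ballot formula (Cycle Lemma / reflection principle), the number of orderings in which A is strictly ahead of B throughout is (p − q)/(p + q) · C(p + q, p) = (54 − 4)/(54 + 4) · 424270 = 365750.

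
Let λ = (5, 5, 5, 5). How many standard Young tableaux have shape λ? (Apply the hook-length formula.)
# SYT of shape (5, 5, 5, 5) = 1662804

Hook-length formula: f^λ = n! / Π hook(c), product over all cells c of the Young diagram. For λ = (5, 5, 5, 5), n = 20 boxes. Hook lengths by row (left-to-right, top-to-bottom): [8, 7, 6, 5, 4]; [7, 6, 5, 4, 3]; [6, 5, 4, 3, 2]; [5, 4, 3, 2, 1]. Product of hooks = 1463132160000. So f^λ = 20! / 1463132160000 = 2432902008176640000 / 1463132160000 = 1662804.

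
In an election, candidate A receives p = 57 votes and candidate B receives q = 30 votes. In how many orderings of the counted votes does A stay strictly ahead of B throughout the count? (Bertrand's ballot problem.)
Strict-lead orderings = 60850120780216900055016

Total orderings of the 87 votes with 57 for A: C(87, 57) = 196072611402921122399496. By the Bertrand ballot formula (Cycle Lemma / reflection principle), the number of orderings in which A is strictly ahead of B throughout is (p − q)/(p + q) · C(p + q, p) = (57 − 30)/(57 + 30) · 196072611402921122399496 = 60850120780216900055016.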